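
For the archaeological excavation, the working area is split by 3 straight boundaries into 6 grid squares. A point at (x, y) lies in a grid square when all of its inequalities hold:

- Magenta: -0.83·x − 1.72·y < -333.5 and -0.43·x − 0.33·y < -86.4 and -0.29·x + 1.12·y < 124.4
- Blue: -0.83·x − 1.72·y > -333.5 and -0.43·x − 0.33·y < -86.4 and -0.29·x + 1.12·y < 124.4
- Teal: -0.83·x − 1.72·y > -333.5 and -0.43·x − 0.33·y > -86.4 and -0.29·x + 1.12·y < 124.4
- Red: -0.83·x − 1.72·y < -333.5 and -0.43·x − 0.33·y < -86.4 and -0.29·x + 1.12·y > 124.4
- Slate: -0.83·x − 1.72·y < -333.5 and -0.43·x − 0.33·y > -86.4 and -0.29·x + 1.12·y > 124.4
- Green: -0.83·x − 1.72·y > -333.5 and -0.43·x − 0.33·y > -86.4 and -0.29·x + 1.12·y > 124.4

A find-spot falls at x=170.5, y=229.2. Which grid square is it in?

Red

-0.83·170.5 − 1.72·229.2 = -535.739, which is < -333.5
-0.43·170.5 − 0.33·229.2 = -148.951, which is < -86.4
-0.29·170.5 + 1.12·229.2 = 207.259, which is > 124.4
This sign pattern matches Red.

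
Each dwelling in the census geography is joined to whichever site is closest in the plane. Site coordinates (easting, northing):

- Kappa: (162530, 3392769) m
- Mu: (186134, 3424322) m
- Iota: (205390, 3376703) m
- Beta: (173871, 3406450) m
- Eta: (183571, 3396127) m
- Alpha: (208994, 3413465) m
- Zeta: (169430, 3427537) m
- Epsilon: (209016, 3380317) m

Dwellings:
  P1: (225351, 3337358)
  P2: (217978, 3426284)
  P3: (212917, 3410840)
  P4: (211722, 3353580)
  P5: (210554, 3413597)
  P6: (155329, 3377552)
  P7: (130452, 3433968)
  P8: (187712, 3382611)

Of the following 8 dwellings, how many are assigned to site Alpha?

P1 → Iota
P2 → Alpha
P3 → Alpha
P4 → Iota
P5 → Alpha
P6 → Kappa
P7 → Zeta
P8 → Eta
3 of the 8 go to Alpha.

3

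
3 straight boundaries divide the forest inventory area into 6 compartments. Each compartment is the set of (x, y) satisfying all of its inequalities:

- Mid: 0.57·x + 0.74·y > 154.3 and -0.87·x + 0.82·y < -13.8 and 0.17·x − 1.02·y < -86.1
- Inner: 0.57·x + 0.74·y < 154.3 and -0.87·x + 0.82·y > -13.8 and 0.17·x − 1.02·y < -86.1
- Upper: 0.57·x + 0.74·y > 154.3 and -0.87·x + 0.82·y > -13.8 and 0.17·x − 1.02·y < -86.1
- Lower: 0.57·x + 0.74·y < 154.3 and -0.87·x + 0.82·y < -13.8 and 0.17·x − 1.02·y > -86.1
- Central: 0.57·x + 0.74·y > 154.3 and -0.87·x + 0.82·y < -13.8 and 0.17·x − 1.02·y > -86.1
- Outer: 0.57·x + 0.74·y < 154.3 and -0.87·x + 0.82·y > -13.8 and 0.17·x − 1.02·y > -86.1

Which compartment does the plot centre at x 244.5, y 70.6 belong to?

Central

0.57·244.5 + 0.74·70.6 = 191.609, which is > 154.3
-0.87·244.5 + 0.82·70.6 = -154.823, which is < -13.8
0.17·244.5 − 1.02·70.6 = -30.447, which is > -86.1
This sign pattern matches Central.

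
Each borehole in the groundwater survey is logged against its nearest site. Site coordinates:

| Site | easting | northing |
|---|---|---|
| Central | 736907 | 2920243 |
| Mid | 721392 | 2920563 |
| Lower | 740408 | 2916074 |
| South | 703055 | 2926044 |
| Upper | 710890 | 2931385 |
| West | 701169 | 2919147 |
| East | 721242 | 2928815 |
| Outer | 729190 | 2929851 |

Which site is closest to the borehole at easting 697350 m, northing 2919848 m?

West

Squared distances to each site:
Central: 1564912274.000; Mid: 578528989.000; Lower: 1868234440.000; South: 70937441.000; Upper: 316433969.000; West: 15076162.000; East: 651234753.000; Outer: 1113845609.000.
Minimum at West.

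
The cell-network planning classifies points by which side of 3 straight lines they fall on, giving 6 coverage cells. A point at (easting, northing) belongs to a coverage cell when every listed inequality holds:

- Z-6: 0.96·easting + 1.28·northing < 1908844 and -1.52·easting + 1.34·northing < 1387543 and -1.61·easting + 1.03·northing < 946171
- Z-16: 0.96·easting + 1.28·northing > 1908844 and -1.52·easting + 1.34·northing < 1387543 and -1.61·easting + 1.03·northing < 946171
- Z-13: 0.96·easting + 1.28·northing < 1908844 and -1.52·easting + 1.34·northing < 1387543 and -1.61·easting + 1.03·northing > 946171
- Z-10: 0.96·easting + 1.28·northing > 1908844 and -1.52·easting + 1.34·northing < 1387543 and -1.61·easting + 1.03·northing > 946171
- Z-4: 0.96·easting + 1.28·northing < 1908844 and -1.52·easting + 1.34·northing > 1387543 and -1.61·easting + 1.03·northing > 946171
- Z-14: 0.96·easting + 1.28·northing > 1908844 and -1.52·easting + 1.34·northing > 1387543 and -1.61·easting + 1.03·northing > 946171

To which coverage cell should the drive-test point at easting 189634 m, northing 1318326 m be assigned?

Z-4

0.96·189634 + 1.28·1318326 = 1869505.920, which is < 1908844
-1.52·189634 + 1.34·1318326 = 1478313.160, which is > 1387543
-1.61·189634 + 1.03·1318326 = 1052565.040, which is > 946171
This sign pattern matches Z-4.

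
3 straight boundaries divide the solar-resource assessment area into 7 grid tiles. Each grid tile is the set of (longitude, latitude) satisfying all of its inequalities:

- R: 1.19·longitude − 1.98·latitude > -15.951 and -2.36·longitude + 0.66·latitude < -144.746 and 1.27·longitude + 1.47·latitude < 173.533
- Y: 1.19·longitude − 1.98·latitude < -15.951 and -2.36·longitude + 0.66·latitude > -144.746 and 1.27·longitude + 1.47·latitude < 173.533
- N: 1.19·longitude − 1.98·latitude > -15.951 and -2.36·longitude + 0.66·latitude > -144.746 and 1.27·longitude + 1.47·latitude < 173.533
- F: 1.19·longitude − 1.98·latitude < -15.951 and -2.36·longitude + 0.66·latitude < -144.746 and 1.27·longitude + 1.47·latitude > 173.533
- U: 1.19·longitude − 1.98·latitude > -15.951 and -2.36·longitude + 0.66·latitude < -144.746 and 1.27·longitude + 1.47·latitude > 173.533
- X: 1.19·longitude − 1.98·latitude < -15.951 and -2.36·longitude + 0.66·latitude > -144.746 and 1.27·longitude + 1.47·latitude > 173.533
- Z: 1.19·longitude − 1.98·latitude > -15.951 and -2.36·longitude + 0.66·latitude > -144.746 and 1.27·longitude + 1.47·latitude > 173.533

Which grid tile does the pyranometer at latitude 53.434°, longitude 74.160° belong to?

1.19·74.160 − 1.98·53.434 = -17.549, which is < -15.951
-2.36·74.160 + 0.66·53.434 = -139.751, which is > -144.746
1.27·74.160 + 1.47·53.434 = 172.731, which is < 173.533
This sign pattern matches Y.

Y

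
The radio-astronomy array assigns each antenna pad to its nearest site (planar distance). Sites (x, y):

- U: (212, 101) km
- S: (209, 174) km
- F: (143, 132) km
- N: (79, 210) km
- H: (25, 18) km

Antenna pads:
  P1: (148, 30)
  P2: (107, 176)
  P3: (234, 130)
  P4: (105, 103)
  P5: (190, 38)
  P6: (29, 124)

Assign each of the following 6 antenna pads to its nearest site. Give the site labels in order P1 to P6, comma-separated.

P1 → U (d²=9137.00)
P2 → N (d²=1940.00)
P3 → U (d²=1325.00)
P4 → F (d²=2285.00)
P5 → U (d²=4453.00)
P6 → N (d²=9896.00)

U, N, U, F, U, N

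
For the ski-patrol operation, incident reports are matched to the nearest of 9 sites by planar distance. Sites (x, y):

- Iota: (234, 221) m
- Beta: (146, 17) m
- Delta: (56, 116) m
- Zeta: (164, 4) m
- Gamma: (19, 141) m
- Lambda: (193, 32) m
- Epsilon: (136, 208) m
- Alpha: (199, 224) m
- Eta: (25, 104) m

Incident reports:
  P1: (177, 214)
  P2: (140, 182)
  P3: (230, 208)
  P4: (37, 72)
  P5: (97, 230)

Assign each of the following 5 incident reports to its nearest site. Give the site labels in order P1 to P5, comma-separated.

Alpha, Epsilon, Iota, Eta, Epsilon

P1 → Alpha (d²=584.00)
P2 → Epsilon (d²=692.00)
P3 → Iota (d²=185.00)
P4 → Eta (d²=1168.00)
P5 → Epsilon (d²=2005.00)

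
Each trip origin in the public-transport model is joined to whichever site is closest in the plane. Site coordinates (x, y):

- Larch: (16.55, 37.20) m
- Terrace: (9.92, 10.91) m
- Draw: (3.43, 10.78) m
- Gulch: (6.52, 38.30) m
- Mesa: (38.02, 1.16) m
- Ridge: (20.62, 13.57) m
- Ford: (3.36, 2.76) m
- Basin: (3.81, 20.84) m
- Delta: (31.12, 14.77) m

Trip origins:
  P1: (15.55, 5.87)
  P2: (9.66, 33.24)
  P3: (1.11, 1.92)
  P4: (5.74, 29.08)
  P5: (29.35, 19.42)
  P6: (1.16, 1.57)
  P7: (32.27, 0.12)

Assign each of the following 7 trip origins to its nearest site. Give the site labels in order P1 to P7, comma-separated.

Terrace, Gulch, Ford, Basin, Delta, Ford, Mesa

P1 → Terrace (d²=57.10)
P2 → Gulch (d²=35.46)
P3 → Ford (d²=5.77)
P4 → Basin (d²=71.62)
P5 → Delta (d²=24.76)
P6 → Ford (d²=6.26)
P7 → Mesa (d²=34.14)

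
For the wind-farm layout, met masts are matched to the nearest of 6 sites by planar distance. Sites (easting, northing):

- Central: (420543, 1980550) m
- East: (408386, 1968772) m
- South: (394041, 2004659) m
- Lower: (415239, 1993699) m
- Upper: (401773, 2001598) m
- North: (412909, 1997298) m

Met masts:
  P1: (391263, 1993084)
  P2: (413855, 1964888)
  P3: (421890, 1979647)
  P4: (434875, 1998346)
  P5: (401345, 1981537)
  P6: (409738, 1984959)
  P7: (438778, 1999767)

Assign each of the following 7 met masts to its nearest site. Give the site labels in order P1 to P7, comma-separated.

South, East, Central, Lower, East, Lower, Lower

P1 → South (d²=141697909.00)
P2 → East (d²=44995417.00)
P3 → Central (d²=2629818.00)
P4 → Lower (d²=407167105.00)
P5 → East (d²=212520906.00)
P6 → Lower (d²=106648601.00)
P7 → Lower (d²=590905145.00)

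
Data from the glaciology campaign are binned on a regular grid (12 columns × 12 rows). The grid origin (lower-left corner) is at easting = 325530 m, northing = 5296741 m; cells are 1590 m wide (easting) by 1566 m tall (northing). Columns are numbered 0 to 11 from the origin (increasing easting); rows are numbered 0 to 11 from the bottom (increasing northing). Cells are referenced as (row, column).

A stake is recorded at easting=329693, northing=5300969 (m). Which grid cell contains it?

(2, 2)

Column index: ⌊(329693 − 325530) / 1590⌋ = ⌊2.618⌋ = 2
Row offset from origin: ⌊(5300969 − 5296741) / 1566⌋ = ⌊2.700⌋ = 2 → row 2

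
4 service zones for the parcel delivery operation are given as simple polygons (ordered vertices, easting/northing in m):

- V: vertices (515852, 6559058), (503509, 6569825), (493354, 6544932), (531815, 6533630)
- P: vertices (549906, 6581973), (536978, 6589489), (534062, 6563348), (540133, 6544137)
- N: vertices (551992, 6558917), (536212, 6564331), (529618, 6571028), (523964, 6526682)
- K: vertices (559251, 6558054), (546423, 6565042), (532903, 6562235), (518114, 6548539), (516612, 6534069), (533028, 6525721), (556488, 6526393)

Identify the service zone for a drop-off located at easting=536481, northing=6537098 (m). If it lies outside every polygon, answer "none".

K

Cast a ray rightward from (536481, 6537098). For each polygon, the edges (by vertex number in listed order) whose endpoints lie on opposite sides of northing = 6537098, where each meets that height, and whether that is right or left of the point:
V: 3–4 at easting≈520013.3 (left), 4–1 at easting≈529637.9 (left) → 0 crossings.
P: no edge straddles that height → 0 crossings.
N: 3–4 at easting≈525292.0 (left), 4–1 at easting≈533020.6 (left) → 0 crossings.
K: 4–5 at easting≈516926.4 (left), 7–1 at easting≈557422.2 (right) → 1 crossing.
Only K has an odd count, so the point is inside K.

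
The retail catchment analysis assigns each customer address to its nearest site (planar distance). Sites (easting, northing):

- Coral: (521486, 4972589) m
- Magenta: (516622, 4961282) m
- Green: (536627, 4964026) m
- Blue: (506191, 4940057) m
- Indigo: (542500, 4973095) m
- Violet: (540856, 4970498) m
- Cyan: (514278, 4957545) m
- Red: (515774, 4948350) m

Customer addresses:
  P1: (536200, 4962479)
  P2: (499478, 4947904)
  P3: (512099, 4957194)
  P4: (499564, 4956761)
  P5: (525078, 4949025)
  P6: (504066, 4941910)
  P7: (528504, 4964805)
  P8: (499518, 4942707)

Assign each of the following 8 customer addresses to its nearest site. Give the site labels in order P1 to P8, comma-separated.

P1 → Green (d²=2575538.00)
P2 → Blue (d²=106639778.00)
P3 → Cyan (d²=4871242.00)
P4 → Cyan (d²=217116452.00)
P5 → Red (d²=87020041.00)
P6 → Blue (d²=7949234.00)
P7 → Green (d²=66589970.00)
P8 → Blue (d²=51551429.00)

Green, Blue, Cyan, Cyan, Red, Blue, Green, Blue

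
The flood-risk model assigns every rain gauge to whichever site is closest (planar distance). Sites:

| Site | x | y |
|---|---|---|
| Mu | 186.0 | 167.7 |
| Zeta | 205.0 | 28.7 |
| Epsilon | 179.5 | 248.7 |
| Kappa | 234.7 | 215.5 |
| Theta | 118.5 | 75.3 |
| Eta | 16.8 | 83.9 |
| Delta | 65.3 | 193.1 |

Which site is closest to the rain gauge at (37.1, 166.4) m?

Squared distances to each site:
Mu: 22172.900; Zeta: 47151.700; Epsilon: 27051.050; Kappa: 41456.570; Theta: 14925.170; Eta: 7218.340; Delta: 1508.130.
Minimum at Delta.

Delta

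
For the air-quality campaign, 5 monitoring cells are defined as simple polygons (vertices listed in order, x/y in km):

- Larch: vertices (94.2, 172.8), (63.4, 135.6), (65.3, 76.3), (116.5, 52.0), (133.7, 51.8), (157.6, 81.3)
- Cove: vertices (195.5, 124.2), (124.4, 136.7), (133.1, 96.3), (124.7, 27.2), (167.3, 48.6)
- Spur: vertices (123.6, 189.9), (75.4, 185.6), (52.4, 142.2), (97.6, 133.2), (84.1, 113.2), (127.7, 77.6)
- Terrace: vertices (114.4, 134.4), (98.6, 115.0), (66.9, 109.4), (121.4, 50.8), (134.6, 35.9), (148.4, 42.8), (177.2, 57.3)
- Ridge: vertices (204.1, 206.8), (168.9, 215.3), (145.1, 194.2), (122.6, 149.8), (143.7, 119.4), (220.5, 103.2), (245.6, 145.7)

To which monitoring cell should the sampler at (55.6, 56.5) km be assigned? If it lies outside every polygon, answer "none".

Cast a ray rightward from (55.6, 56.5). For each polygon, the edges (by vertex number in listed order) whose endpoints lie on opposite sides of y = 56.5, where each meets that height, and whether that is right or left of the point:
Larch: 3–4 at x≈107.02 (right), 5–6 at x≈137.51 (right) → 2 crossings.
Cove: 3–4 at x≈128.26 (right), 5–1 at x≈170.25 (right) → 2 crossings.
Spur: no edge straddles that height → 0 crossings.
Terrace: 3–4 at x≈116.10 (right), 6–7 at x≈175.61 (right) → 2 crossings.
Ridge: no edge straddles that height → 0 crossings.
All counts are even, so the point lies outside every listed polygon.

none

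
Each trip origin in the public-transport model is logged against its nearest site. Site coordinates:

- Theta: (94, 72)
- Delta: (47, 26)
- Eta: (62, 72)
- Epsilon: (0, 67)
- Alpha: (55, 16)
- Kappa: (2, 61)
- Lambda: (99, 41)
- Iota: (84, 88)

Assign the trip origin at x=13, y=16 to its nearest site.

Delta

Squared distances to each site:
Theta: 9697.000; Delta: 1256.000; Eta: 5537.000; Epsilon: 2770.000; Alpha: 1764.000; Kappa: 2146.000; Lambda: 8021.000; Iota: 10225.000.
Minimum at Delta.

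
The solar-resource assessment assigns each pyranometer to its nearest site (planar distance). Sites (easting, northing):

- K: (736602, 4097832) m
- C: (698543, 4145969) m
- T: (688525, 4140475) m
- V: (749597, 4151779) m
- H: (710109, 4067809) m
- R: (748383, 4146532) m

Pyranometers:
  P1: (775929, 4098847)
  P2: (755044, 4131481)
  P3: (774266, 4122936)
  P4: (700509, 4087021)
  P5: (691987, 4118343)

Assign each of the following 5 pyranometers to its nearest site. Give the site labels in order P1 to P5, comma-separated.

K, R, R, H, T

P1 → K (d²=1547643154.00)
P2 → R (d²=270901522.00)
P3 → R (d²=1226700905.00)
P4 → H (d²=461260944.00)
P5 → T (d²=501810868.00)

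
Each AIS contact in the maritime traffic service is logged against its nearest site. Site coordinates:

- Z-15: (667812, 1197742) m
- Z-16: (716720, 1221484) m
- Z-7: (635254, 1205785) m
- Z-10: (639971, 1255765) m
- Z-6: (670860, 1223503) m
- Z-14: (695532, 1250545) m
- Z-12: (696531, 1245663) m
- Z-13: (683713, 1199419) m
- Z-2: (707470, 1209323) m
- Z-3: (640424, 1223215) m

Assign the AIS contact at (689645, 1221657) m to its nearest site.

Squared distances to each site:
Z-15: 1048607114.000; Z-16: 733085554.000; Z-7: 3210301265.000; Z-10: 3630861940.000; Z-6: 356283941.000; Z-14: 869173313.000; Z-12: 623705032.000; Z-13: 529717268.000; Z-2: 469858181.000; Z-3: 2425134205.000.
Minimum at Z-6.

Z-6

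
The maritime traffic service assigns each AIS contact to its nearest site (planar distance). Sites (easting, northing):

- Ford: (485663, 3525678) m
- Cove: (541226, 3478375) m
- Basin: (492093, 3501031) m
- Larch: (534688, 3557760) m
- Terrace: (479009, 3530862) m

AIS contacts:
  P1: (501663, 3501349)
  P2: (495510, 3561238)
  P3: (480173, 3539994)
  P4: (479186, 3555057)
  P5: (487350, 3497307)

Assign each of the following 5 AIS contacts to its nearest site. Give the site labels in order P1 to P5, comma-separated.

Basin, Terrace, Terrace, Terrace, Basin

P1 → Basin (d²=91686024.00)
P2 → Terrace (d²=1194984377.00)
P3 → Terrace (d²=84748320.00)
P4 → Terrace (d²=585429354.00)
P5 → Basin (d²=36364225.00)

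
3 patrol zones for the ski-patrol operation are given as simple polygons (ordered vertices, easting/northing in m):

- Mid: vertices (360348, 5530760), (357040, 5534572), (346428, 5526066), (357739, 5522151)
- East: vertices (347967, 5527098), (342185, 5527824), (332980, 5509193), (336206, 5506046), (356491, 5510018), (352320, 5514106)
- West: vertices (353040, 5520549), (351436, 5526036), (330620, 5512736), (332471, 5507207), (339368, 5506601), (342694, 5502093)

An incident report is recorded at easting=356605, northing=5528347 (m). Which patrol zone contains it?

Cast a ray rightward from (356605, 5528347). For each polygon, the edges (by vertex number in listed order) whose endpoints lie on opposite sides of northing = 5528347, where each meets that height, and whether that is right or left of the point:
Mid: 2–3 at easting≈349273.8 (left), 4–1 at easting≈359616.7 (right) → 1 crossing.
East: no edge straddles that height → 0 crossings.
West: no edge straddles that height → 0 crossings.
Only Mid has an odd count, so the point is inside Mid.

Mid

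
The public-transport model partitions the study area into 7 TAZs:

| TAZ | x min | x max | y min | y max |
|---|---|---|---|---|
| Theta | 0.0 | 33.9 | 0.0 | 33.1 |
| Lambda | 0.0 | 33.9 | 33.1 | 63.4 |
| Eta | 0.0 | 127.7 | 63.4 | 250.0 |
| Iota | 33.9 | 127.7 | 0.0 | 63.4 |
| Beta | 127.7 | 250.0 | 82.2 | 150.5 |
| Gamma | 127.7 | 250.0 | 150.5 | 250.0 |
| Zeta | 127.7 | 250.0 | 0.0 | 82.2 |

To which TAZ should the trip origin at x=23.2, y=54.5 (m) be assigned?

Lambda

The point has x = 23.2 and y = 54.5.
Only Lambda satisfies 0.0 ≤ x ≤ 33.9 and 33.1 ≤ y ≤ 63.4.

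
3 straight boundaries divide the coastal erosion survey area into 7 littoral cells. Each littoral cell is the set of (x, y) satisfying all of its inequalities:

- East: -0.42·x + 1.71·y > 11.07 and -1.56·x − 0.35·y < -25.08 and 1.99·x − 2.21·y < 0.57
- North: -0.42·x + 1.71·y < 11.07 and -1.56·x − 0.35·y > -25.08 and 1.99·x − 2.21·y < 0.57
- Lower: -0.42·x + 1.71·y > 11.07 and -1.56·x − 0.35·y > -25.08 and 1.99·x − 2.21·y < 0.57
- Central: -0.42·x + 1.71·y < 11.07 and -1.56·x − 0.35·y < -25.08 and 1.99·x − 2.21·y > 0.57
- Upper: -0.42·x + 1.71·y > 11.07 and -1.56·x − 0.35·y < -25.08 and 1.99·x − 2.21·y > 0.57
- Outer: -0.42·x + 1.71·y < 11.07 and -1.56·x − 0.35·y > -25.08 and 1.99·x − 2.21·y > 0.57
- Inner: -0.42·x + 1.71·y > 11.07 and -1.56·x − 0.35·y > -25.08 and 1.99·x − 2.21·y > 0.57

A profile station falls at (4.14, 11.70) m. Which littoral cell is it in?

Lower

-0.42·4.14 + 1.71·11.70 = 18.268, which is > 11.07
-1.56·4.14 − 0.35·11.70 = -10.553, which is > -25.08
1.99·4.14 − 2.21·11.70 = -17.618, which is < 0.57
This sign pattern matches Lower.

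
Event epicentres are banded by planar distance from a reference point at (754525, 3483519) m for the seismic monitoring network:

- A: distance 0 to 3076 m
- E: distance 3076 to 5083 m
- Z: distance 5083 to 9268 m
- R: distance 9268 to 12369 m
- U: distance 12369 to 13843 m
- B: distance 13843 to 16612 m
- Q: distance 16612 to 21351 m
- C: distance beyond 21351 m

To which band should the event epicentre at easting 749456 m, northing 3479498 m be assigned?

Distance = √((749456−754525)² + (3479498−3483519)²) = √(25694761.000 + 16168441.000) = 6470.178 m.
5083 ≤ 6470.178 < 9268 → Z.

Z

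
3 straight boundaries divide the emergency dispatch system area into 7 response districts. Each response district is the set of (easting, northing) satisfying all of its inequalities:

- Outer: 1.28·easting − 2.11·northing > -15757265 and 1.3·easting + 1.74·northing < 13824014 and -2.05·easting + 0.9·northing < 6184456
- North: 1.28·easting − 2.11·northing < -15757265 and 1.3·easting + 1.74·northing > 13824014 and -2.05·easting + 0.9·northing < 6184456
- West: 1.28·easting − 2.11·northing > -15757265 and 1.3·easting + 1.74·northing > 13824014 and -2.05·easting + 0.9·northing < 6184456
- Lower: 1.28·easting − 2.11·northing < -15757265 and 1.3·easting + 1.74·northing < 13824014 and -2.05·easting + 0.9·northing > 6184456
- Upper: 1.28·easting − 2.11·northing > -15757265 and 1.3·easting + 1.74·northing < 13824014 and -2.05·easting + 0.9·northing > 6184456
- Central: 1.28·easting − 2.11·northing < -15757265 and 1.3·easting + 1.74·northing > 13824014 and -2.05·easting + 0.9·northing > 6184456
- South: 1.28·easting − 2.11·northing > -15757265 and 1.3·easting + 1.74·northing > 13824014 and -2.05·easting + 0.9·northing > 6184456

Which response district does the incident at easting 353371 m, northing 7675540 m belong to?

Outer

1.28·353371 − 2.11·7675540 = -15743074.520, which is > -15757265
1.3·353371 + 1.74·7675540 = 13814821.900, which is < 13824014
-2.05·353371 + 0.9·7675540 = 6183575.450, which is < 6184456
This sign pattern matches Outer.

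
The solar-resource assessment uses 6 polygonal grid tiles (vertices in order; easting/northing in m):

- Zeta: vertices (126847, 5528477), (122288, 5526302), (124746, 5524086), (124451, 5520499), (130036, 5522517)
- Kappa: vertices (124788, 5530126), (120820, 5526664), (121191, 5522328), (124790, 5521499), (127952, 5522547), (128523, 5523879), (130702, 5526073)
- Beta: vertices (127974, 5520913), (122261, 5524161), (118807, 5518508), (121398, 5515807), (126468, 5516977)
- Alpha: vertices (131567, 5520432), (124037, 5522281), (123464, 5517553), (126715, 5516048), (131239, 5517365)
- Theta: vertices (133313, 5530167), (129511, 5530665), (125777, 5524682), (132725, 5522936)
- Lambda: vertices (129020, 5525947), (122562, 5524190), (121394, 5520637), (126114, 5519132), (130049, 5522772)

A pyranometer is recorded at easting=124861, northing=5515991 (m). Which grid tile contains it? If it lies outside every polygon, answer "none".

none

Cast a ray rightward from (124861, 5515991). For each polygon, the edges (by vertex number in listed order) whose endpoints lie on opposite sides of northing = 5515991, where each meets that height, and whether that is right or left of the point:
Zeta: no edge straddles that height → 0 crossings.
Kappa: no edge straddles that height → 0 crossings.
Beta: 3–4 at easting≈121221.5 (left), 4–5 at easting≈122195.3 (left) → 0 crossings.
Alpha: no edge straddles that height → 0 crossings.
Theta: no edge straddles that height → 0 crossings.
Lambda: no edge straddles that height → 0 crossings.
All counts are even, so the point lies outside every listed polygon.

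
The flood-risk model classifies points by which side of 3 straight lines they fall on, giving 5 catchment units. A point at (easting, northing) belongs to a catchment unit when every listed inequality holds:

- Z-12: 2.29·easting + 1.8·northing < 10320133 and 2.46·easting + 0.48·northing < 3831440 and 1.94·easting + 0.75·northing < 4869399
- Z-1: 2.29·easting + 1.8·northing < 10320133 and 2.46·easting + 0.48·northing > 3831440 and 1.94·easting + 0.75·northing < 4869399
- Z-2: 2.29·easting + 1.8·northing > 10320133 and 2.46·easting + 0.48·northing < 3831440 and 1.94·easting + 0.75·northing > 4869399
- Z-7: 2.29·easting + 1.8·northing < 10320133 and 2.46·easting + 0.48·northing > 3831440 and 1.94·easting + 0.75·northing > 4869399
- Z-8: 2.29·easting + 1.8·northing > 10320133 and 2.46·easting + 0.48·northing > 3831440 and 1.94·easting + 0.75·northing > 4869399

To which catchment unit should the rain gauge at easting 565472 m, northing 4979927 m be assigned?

2.29·565472 + 1.8·4979927 = 10258799.480, which is < 10320133
2.46·565472 + 0.48·4979927 = 3781426.080, which is < 3831440
1.94·565472 + 0.75·4979927 = 4831960.930, which is < 4869399
This sign pattern matches Z-12.

Z-12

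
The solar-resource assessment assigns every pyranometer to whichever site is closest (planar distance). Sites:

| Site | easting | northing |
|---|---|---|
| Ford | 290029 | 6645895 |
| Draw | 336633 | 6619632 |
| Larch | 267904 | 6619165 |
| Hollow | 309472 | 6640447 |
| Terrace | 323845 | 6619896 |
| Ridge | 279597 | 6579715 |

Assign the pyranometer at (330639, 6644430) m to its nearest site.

Hollow

Squared distances to each site:
Ford: 1651318325.000; Draw: 650868840.000; Larch: 4574000450.000; Hollow: 463906178.000; Terrace: 648075592.000; Ridge: 6793316989.000.
Minimum at Hollow.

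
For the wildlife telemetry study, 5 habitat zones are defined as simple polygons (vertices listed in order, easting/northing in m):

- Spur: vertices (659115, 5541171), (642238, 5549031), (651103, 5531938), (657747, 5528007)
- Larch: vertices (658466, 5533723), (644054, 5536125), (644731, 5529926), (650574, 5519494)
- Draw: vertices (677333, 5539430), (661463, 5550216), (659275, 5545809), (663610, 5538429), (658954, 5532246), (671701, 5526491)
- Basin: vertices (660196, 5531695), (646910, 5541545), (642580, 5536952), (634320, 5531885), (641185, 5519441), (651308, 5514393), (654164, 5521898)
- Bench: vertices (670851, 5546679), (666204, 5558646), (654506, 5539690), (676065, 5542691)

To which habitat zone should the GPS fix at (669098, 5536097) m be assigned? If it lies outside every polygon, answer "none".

Cast a ray rightward from (669098, 5536097). For each polygon, the edges (by vertex number in listed order) whose endpoints lie on opposite sides of northing = 5536097, where each meets that height, and whether that is right or left of the point:
Spur: 2–3 at easting≈648946.0 (left), 4–1 at easting≈658587.7 (left) → 0 crossings.
Larch: 1–2 at easting≈644222.0 (left), 2–3 at easting≈644057.1 (left) → 0 crossings.
Draw: 4–5 at easting≈661853.9 (left), 6–1 at easting≈675882.2 (right) → 1 crossing.
Basin: 1–2 at easting≈654258.4 (left), 3–4 at easting≈641186.2 (left) → 0 crossings.
Bench: no edge straddles that height → 0 crossings.
Only Draw has an odd count, so the point is inside Draw.

Draw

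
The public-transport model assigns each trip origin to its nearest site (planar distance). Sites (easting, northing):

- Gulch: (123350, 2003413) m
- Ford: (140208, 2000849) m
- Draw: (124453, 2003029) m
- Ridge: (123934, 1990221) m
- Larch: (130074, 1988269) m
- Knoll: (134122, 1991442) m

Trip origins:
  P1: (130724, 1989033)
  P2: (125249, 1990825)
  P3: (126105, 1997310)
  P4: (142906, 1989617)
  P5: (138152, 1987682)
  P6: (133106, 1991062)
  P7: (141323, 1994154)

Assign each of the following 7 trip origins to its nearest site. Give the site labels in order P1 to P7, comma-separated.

P1 → Larch (d²=1006196.00)
P2 → Ridge (d²=2094041.00)
P3 → Draw (d²=35436065.00)
P4 → Knoll (d²=80489281.00)
P5 → Knoll (d²=30378500.00)
P6 → Knoll (d²=1176656.00)
P7 → Ford (d²=46066250.00)

Larch, Ridge, Draw, Knoll, Knoll, Knoll, Ford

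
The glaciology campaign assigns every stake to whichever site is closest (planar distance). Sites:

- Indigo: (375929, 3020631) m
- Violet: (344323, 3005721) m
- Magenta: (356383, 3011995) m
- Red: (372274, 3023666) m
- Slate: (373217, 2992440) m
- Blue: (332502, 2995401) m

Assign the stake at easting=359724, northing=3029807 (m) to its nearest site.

Squared distances to each site:
Indigo: 346801001.000; Violet: 817326197.000; Magenta: 328429625.000; Red: 195214381.000; Slate: 1578353738.000; Blue: 1924810120.000.
Minimum at Red.

Red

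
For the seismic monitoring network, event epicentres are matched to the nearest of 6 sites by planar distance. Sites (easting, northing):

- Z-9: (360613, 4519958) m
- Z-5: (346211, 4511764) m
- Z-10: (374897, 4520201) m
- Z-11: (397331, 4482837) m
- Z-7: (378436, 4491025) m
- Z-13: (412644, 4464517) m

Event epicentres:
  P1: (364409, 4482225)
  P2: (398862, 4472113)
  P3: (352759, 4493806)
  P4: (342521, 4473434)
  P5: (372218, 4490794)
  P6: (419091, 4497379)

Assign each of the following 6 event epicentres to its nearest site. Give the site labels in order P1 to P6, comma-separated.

P1 → Z-7 (d²=274196729.00)
P2 → Z-11 (d²=117348137.00)
P3 → Z-5 (d²=365366068.00)
P4 → Z-5 (d²=1482805000.00)
P5 → Z-7 (d²=38716885.00)
P6 → Z-11 (d²=684967364.00)

Z-7, Z-11, Z-5, Z-5, Z-7, Z-11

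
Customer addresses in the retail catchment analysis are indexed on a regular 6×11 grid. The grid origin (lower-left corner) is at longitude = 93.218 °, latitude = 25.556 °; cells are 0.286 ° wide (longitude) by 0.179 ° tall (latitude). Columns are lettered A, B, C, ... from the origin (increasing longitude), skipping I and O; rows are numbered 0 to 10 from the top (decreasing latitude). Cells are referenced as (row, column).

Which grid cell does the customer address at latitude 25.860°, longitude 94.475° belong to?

(9, E)

Column index: ⌊(94.475 − 93.218) / 0.286⌋ = ⌊4.395⌋ = 4 → column E
Row offset from origin: ⌊(25.860 − 25.556) / 0.179⌋ = ⌊1.698⌋ = 1 → row 9 (counted from top)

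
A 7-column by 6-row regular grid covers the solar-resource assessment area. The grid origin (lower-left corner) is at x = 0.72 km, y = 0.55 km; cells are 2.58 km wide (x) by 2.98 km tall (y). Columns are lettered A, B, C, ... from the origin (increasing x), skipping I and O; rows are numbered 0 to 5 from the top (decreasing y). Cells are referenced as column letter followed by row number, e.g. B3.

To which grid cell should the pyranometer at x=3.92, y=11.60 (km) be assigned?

Column index: ⌊(3.92 − 0.72) / 2.58⌋ = ⌊1.240⌋ = 1 → column B
Row offset from origin: ⌊(11.60 − 0.55) / 2.98⌋ = ⌊3.708⌋ = 3 → row 2 (counted from top)

B2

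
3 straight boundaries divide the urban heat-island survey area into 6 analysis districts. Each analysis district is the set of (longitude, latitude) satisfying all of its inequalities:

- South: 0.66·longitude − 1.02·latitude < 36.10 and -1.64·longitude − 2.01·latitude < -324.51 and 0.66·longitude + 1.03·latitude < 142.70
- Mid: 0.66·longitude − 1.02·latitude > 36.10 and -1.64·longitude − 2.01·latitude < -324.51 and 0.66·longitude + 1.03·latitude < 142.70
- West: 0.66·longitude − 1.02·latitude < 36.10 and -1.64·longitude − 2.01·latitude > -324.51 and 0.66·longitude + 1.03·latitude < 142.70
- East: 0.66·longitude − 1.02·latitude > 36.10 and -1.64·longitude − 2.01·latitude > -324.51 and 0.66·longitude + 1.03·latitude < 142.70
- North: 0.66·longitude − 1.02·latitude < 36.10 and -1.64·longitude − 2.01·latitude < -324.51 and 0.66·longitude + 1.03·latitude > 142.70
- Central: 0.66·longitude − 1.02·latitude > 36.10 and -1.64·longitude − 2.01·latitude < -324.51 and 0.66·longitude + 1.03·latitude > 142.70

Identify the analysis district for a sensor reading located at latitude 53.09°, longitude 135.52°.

North

0.66·135.52 − 1.02·53.09 = 35.291, which is < 36.10
-1.64·135.52 − 2.01·53.09 = -328.964, which is < -324.51
0.66·135.52 + 1.03·53.09 = 144.126, which is > 142.70
This sign pattern matches North.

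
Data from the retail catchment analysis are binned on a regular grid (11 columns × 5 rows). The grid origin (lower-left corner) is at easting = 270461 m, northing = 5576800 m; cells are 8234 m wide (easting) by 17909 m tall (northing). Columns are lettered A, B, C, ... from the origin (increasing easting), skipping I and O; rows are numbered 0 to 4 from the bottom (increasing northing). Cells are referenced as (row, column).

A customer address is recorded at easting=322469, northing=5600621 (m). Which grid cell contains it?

(1, G)

Column index: ⌊(322469 − 270461) / 8234⌋ = ⌊6.316⌋ = 6 → column G
Row offset from origin: ⌊(5600621 − 5576800) / 17909⌋ = ⌊1.330⌋ = 1 → row 1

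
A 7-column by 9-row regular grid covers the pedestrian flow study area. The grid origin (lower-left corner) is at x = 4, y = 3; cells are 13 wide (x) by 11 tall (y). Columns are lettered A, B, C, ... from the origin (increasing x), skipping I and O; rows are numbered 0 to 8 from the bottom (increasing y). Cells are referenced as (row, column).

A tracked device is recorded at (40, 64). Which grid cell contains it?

Column index: ⌊(40 − 4) / 13⌋ = ⌊2.769⌋ = 2 → column C
Row offset from origin: ⌊(64 − 3) / 11⌋ = ⌊5.545⌋ = 5 → row 5

(5, C)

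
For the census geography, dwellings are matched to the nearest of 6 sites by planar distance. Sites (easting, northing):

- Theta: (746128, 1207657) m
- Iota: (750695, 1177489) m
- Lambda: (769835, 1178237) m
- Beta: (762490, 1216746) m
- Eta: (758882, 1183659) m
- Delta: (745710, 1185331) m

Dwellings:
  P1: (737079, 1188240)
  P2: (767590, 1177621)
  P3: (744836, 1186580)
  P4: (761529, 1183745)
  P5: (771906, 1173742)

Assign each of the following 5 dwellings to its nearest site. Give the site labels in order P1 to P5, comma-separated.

P1 → Delta (d²=82956442.00)
P2 → Lambda (d²=5419481.00)
P3 → Delta (d²=2323877.00)
P4 → Eta (d²=7014005.00)
P5 → Lambda (d²=24494066.00)

Delta, Lambda, Delta, Eta, Lambda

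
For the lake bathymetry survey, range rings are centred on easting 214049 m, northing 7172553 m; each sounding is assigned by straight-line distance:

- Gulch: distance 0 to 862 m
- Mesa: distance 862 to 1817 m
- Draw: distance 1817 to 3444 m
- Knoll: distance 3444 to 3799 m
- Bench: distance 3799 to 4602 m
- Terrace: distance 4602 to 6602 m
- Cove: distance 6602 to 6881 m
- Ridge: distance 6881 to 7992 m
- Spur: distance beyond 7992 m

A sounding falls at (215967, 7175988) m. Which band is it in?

Bench

Distance = √((215967−214049)² + (7175988−7172553)²) = √(3678724.000 + 11799225.000) = 3934.202 m.
3799 ≤ 3934.202 < 4602 → Bench.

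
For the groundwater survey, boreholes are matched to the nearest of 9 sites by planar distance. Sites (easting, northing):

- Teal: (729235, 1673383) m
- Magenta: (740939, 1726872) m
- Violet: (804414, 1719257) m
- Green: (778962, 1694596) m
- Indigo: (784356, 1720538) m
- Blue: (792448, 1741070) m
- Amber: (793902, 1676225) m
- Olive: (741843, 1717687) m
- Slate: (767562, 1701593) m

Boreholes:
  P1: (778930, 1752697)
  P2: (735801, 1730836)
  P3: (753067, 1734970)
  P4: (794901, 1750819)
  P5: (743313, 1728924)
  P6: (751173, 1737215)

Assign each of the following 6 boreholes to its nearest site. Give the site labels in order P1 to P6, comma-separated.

P1 → Blue (d²=317923453.00)
P2 → Magenta (d²=42112340.00)
P3 → Magenta (d²=212665988.00)
P4 → Blue (d²=101060210.00)
P5 → Magenta (d²=9846580.00)
P6 → Magenta (d²=211712405.00)

Blue, Magenta, Magenta, Blue, Magenta, Magenta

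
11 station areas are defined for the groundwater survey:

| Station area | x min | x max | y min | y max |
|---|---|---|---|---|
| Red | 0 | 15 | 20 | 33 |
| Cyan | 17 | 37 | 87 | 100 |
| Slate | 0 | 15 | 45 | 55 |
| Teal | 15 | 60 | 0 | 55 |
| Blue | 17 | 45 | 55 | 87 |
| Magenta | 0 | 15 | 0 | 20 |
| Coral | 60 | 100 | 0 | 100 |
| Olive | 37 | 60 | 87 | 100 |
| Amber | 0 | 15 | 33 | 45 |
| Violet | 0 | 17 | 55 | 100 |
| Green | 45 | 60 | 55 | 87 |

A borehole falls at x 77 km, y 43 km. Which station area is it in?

The point has x = 77 and y = 43.
Only Coral satisfies 60 ≤ x ≤ 100 and 0 ≤ y ≤ 100.

Coral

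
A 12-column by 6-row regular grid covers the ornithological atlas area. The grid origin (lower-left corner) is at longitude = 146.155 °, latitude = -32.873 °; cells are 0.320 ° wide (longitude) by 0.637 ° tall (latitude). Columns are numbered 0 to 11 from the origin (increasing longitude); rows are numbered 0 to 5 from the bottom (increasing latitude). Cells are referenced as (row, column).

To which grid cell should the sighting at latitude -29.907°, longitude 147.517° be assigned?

Column index: ⌊(147.517 − 146.155) / 0.320⌋ = ⌊4.256⌋ = 4
Row offset from origin: ⌊(-29.907 − -32.873) / 0.637⌋ = ⌊4.656⌋ = 4 → row 4

(4, 4)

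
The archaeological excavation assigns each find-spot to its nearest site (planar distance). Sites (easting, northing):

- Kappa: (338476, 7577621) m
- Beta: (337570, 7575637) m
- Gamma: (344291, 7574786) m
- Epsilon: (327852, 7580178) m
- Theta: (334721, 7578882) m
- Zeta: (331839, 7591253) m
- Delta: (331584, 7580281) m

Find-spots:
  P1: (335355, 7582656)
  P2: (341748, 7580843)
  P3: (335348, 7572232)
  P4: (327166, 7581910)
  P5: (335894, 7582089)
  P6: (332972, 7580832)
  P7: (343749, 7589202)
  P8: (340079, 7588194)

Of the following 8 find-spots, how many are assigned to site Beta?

1

P1 → Theta
P2 → Kappa
P3 → Beta
P4 → Epsilon
P5 → Theta
P6 → Delta
P7 → Zeta
P8 → Zeta
1 of the 8 goes to Beta.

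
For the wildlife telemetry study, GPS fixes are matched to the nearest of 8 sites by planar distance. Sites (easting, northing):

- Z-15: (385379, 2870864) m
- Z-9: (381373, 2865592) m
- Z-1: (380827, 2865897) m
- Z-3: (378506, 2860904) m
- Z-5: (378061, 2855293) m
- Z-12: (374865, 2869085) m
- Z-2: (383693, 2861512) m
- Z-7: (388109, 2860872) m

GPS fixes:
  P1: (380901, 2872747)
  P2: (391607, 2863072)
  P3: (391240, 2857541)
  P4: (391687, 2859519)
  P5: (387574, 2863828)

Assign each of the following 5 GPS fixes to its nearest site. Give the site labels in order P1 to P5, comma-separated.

Z-15, Z-7, Z-7, Z-7, Z-7

P1 → Z-15 (d²=23598173.00)
P2 → Z-7 (d²=17076004.00)
P3 → Z-7 (d²=20898722.00)
P4 → Z-7 (d²=14632693.00)
P5 → Z-7 (d²=9024161.00)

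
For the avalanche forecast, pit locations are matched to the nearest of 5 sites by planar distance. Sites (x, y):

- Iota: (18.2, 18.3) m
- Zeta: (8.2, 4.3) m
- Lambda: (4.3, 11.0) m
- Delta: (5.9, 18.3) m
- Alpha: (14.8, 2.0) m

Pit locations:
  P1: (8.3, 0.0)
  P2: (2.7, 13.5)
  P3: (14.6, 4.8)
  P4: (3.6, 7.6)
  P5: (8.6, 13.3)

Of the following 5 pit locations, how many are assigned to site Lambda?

P1 → Zeta
P2 → Lambda
P3 → Alpha
P4 → Lambda
P5 → Lambda
3 of the 5 go to Lambda.

3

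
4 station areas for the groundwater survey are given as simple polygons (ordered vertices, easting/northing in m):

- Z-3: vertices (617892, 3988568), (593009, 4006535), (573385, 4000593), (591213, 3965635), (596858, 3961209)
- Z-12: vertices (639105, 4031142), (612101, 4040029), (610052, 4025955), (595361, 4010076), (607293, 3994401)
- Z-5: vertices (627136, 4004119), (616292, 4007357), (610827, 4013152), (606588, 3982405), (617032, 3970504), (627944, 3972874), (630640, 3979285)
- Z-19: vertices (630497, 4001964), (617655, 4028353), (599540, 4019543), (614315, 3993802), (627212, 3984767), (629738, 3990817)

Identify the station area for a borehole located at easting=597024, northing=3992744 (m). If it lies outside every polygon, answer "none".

Z-3

Cast a ray rightward from (597024, 3992744). For each polygon, the edges (by vertex number in listed order) whose endpoints lie on opposite sides of northing = 3992744, where each meets that height, and whether that is right or left of the point:
Z-3: 1–2 at easting≈612108.5 (right), 3–4 at easting≈577387.9 (left) → 1 crossing.
Z-12: no edge straddles that height → 0 crossings.
Z-5: 3–4 at easting≈608013.4 (right), 7–1 at easting≈628741.0 (right) → 2 crossings.
Z-19: 4–5 at easting≈615825.2 (right), 6–1 at easting≈629869.2 (right) → 2 crossings.
Only Z-3 has an odd count, so the point is inside Z-3.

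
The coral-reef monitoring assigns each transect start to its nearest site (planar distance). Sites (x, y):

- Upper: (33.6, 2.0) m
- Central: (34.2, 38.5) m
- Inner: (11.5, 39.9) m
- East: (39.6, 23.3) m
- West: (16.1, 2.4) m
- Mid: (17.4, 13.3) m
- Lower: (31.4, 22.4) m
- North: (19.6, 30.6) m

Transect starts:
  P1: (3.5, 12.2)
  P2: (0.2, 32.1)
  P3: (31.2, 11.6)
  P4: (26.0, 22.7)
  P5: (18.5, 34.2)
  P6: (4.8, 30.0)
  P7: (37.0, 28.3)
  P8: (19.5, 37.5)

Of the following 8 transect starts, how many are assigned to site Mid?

P1 → Mid
P2 → Inner
P3 → Upper
P4 → Lower
P5 → North
P6 → Inner
P7 → East
P8 → North
1 of the 8 goes to Mid.

1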